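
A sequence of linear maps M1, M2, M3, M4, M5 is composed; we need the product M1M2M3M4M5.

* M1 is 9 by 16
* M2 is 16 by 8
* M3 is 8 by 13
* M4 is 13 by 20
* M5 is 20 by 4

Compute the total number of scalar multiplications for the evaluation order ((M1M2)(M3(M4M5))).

(M1M2): 9×16 by 16×8 → 9×8, cost 9·16·8 = 1152
(M4M5): 13×20 by 20×4 → 13×4, cost 13·20·4 = 1040
(M3(M4M5)): 8×13 by 13×4 → 8×4, cost 8·13·4 = 416; cumulative 1456
((M1M2)(M3(M4M5))): 9×8 by 8×4 → 9×4, cost 9·8·4 = 288; cumulative 2896
Total: 2896 scalar multiplications.

2896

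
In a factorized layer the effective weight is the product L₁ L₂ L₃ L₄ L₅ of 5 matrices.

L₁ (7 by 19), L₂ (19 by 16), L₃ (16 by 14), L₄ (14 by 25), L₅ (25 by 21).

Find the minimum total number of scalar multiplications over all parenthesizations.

Adjacent pairs: L₁L₂ = 7·19·16 = 2128; L₂L₃ = 19·16·14 = 4256; L₃L₄ = 16·14·25 = 5600; L₄L₅ = 14·25·21 = 7350.
Length 3: L₁..L₃: k=1: 0+4256+7·19·14=6118; k=2: 2128+0+7·16·14=3696 → min 3696 | L₂..L₄: k=2: 0+5600+19·16·25=13200; k=3: 4256+0+19·14·25=10906 → min 10906 | L₃..L₅: k=3: 0+7350+16·14·21=12054; k=4: 5600+0+16·25·21=14000 → min 12054.
Length 4: L₁..L₄: k=1: 0+10906+7·19·25=14231; k=2: 2128+5600+7·16·25=10528; k=3: 3696+0+7·14·25=6146 → min 6146 | L₂..L₅: k=2: 0+12054+19·16·21=18438; k=3: 4256+7350+19·14·21=17192; k=4: 10906+0+19·25·21=20881 → min 17192.
Length 5: L₁..L₅: k=1: 0+17192+7·19·21=19985; k=2: 2128+12054+7·16·21=16534; k=3: 3696+7350+7·14·21=13104; k=4: 6146+0+7·25·21=9821 → min 9821.
Optimal order: ((((L₁ L₂) L₃) L₄) L₅) with cost 9821.

9821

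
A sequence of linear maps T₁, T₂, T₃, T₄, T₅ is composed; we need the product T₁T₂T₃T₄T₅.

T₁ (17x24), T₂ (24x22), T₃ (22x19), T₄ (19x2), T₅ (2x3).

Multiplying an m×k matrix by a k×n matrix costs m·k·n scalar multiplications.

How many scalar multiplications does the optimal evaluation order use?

Adjacent pairs: T₁T₂ = 17·24·22 = 8976; T₂T₃ = 24·22·19 = 10032; T₃T₄ = 22·19·2 = 836; T₄T₅ = 19·2·3 = 114.
Length 3: T₁..T₃: k=1: 0+10032+17·24·19=17784; k=2: 8976+0+17·22·19=16082 → min 16082 | T₂..T₄: k=2: 0+836+24·22·2=1892; k=3: 10032+0+24·19·2=10944 → min 1892 | T₃..T₅: k=3: 0+114+22·19·3=1368; k=4: 836+0+22·2·3=968 → min 968.
Length 4: T₁..T₄: k=1: 0+1892+17·24·2=2708; k=2: 8976+836+17·22·2=10560; k=3: 16082+0+17·19·2=16728 → min 2708 | T₂..T₅: k=2: 0+968+24·22·3=2552; k=3: 10032+114+24·19·3=11514; k=4: 1892+0+24·2·3=2036 → min 2036.
Length 5: T₁..T₅: k=1: 0+2036+17·24·3=3260; k=2: 8976+968+17·22·3=11066; k=3: 16082+114+17·19·3=17165; k=4: 2708+0+17·2·3=2810 → min 2810.
Optimal order: ((T₁(T₂(T₃T₄)))T₅) with cost 2810.

2810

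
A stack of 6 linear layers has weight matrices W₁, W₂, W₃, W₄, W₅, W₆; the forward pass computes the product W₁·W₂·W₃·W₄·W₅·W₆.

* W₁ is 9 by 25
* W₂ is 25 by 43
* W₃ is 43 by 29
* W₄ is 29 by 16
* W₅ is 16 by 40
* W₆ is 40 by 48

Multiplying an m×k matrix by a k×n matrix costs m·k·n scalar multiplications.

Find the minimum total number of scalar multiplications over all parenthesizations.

Adjacent pairs: W₁W₂ = 9·25·43 = 9675; W₂W₃ = 25·43·29 = 31175; W₃W₄ = 43·29·16 = 19952; W₄W₅ = 29·16·40 = 18560; W₅W₆ = 16·40·48 = 30720.
Length 3: W₁..W₃: k=1: 0+31175+9·25·29=37700; k=2: 9675+0+9·43·29=20898 → min 20898 | W₂..W₄: k=2: 0+19952+25·43·16=37152; k=3: 31175+0+25·29·16=42775 → min 37152 | W₃..W₅: k=3: 0+18560+43·29·40=68440; k=4: 19952+0+43·16·40=47472 → min 47472 | W₄..W₆: k=4: 0+30720+29·16·48=52992; k=5: 18560+0+29·40·48=74240 → min 52992.
Length 4: W₁..W₄: k=1: 0+37152+9·25·16=40752; k=2: 9675+19952+9·43·16=35819; k=3: 20898+0+9·29·16=25074 → min 25074 | W₂..W₅: k=2: 0+47472+25·43·40=90472; k=3: 31175+18560+25·29·40=78735; k=4: 37152+0+25·16·40=53152 → min 53152 | W₃..W₆: k=3: 0+52992+43·29·48=112848; k=4: 19952+30720+43·16·48=83696; k=5: 47472+0+43·40·48=130032 → min 83696.
Length 5: W₁..W₅: k=1: 0+53152+9·25·40=62152; k=2: 9675+47472+9·43·40=72627; k=3: 20898+18560+9·29·40=49898; k=4: 25074+0+9·16·40=30834 → min 30834 | W₂..W₆: k=2: 0+83696+25·43·48=135296; k=3: 31175+52992+25·29·48=118967; k=4: 37152+30720+25·16·48=87072; k=5: 53152+0+25·40·48=101152 → min 87072.
Length 6: W₁..W₆: k=1: 0+87072+9·25·48=97872; k=2: 9675+83696+9·43·48=111947; k=3: 20898+52992+9·29·48=86418; k=4: 25074+30720+9·16·48=62706; k=5: 30834+0+9·40·48=48114 → min 48114.
Optimal order: (((((W₁·W₂)·W₃)·W₄)·W₅)·W₆) with cost 48114.

48114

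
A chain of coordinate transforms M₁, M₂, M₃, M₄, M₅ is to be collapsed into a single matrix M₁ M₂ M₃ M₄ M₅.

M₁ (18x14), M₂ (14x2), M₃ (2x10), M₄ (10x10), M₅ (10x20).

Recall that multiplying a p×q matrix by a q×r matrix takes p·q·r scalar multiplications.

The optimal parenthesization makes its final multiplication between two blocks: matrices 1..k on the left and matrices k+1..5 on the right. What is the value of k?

Adjacent pairs: M₁M₂ = 18·14·2 = 504; M₂M₃ = 14·2·10 = 280; M₃M₄ = 2·10·10 = 200; M₄M₅ = 10·10·20 = 2000.
Length 3: M₁..M₃: k=1: 0+280+18·14·10=2800; k=2: 504+0+18·2·10=864 → min 864 | M₂..M₄: k=2: 0+200+14·2·10=480; k=3: 280+0+14·10·10=1680 → min 480 | M₃..M₅: k=3: 0+2000+2·10·20=2400; k=4: 200+0+2·10·20=600 → min 600.
Length 4: M₁..M₄: k=1: 0+480+18·14·10=3000; k=2: 504+200+18·2·10=1064; k=3: 864+0+18·10·10=2664 → min 1064 | M₂..M₅: k=2: 0+600+14·2·20=1160; k=3: 280+2000+14·10·20=5080; k=4: 480+0+14·10·20=3280 → min 1160.
Top-level splits: k=1: (M₁..M₁)·(M₂..M₅) → 0+1160+18·14·20 = 6200; k=2: (M₁..M₂)·(M₃..M₅) → 504+600+18·2·20 = 1824; k=3: (M₁..M₃)·(M₄..M₅) → 864+2000+18·10·20 = 6464; k=4: (M₁..M₄)·(M₅..M₅) → 1064+0+18·10·20 = 4664.
Best split is after M₂, i.e. k = 2.

2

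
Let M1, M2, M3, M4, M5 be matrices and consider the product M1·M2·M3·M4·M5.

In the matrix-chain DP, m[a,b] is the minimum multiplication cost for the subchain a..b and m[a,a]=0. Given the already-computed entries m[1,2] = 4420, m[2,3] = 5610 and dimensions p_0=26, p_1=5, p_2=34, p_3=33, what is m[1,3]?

9900

m[1,3] = min over k∈[1,2] of m[1,k]+m[k+1,3]+p_{0}·p_k·p_{3}.
k=1: 0 + 5610 + 26·5·33 = 9900; k=2: 4420 + 0 + 26·34·33 = 33592.
Minimum: 9900 at k=1.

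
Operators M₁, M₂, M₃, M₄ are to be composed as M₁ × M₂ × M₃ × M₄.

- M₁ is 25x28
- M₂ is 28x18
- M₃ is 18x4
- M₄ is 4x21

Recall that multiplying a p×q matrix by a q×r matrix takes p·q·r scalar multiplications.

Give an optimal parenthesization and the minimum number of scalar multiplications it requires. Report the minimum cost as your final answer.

6916

Adjacent pairs: M₁M₂ = 25·28·18 = 12600; M₂M₃ = 28·18·4 = 2016; M₃M₄ = 18·4·21 = 1512.
Length 3: M₁..M₃: k=1: 0+2016+25·28·4=4816; k=2: 12600+0+25·18·4=14400 → min 4816 | M₂..M₄: k=2: 0+1512+28·18·21=12096; k=3: 2016+0+28·4·21=4368 → min 4368.
Length 4: M₁..M₄: k=1: 0+4368+25·28·21=19068; k=2: 12600+1512+25·18·21=23562; k=3: 4816+0+25·4·21=6916 → min 6916.
Optimal parenthesization: ((M₁ × (M₂ × M₃)) × M₄) with cost 6916.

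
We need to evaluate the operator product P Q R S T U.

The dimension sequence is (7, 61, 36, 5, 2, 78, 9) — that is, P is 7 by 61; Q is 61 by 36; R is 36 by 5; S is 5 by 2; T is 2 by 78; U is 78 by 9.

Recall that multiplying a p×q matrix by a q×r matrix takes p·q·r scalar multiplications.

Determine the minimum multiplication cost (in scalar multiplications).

Adjacent pairs: PQ = 7·61·36 = 15372; QR = 61·36·5 = 10980; RS = 36·5·2 = 360; ST = 5·2·78 = 780; TU = 2·78·9 = 1404.
Length 3: P..R: k=1: 0+10980+7·61·5=13115; k=2: 15372+0+7·36·5=16632 → min 13115 | Q..S: k=2: 0+360+61·36·2=4752; k=3: 10980+0+61·5·2=11590 → min 4752 | R..T: k=3: 0+780+36·5·78=14820; k=4: 360+0+36·2·78=5976 → min 5976 | S..U: k=4: 0+1404+5·2·9=1494; k=5: 780+0+5·78·9=4290 → min 1494.
Length 4: P..S: k=1: 0+4752+7·61·2=5606; k=2: 15372+360+7·36·2=16236; k=3: 13115+0+7·5·2=13185 → min 5606 | Q..T: k=2: 0+5976+61·36·78=177264; k=3: 10980+780+61·5·78=35550; k=4: 4752+0+61·2·78=14268 → min 14268 | R..U: k=3: 0+1494+36·5·9=3114; k=4: 360+1404+36·2·9=2412; k=5: 5976+0+36·78·9=31248 → min 2412.
Length 5: P..T: k=1: 0+14268+7·61·78=47574; k=2: 15372+5976+7·36·78=41004; k=3: 13115+780+7·5·78=16625; k=4: 5606+0+7·2·78=6698 → min 6698 | Q..U: k=2: 0+2412+61·36·9=22176; k=3: 10980+1494+61·5·9=15219; k=4: 4752+1404+61·2·9=7254; k=5: 14268+0+61·78·9=57090 → min 7254.
Length 6: P..U: k=1: 0+7254+7·61·9=11097; k=2: 15372+2412+7·36·9=20052; k=3: 13115+1494+7·5·9=14924; k=4: 5606+1404+7·2·9=7136; k=5: 6698+0+7·78·9=11612 → min 7136.
Optimal order: ((P (Q (R S))) (T U)) with cost 7136.

7136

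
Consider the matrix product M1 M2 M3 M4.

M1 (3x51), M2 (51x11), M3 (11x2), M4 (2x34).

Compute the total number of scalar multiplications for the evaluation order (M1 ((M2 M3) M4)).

9792

(M2 M3): 51×11 by 11×2 → 51×2, cost 51·11·2 = 1122
((M2 M3) M4): 51×2 by 2×34 → 51×34, cost 51·2·34 = 3468; cumulative 4590
(M1 ((M2 M3) M4)): 3×51 by 51×34 → 3×34, cost 3·51·34 = 5202; cumulative 9792
Total: 9792 scalar multiplications.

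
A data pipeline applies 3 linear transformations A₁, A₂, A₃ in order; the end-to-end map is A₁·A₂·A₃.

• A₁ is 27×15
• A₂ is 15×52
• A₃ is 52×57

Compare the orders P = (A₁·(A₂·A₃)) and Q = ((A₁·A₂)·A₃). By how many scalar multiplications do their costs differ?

Order P = (A₁·(A₂·A₃)): (A₂·A₃): 15×52 by 52×57 → 15×57, cost 15·52·57 = 44460; (A₁·(A₂·A₃)): 27×15 by 15×57 → 27×57, cost 27·15·57 = 23085; cumulative 67545. Total 67545.
Order Q = ((A₁·A₂)·A₃): (A₁·A₂): 27×15 by 15×52 → 27×52, cost 27·15·52 = 21060; ((A₁·A₂)·A₃): 27×52 by 52×57 → 27×57, cost 27·52·57 = 80028; cumulative 101088. Total 101088.
Difference: |67545 − 101088| = 33543.

33543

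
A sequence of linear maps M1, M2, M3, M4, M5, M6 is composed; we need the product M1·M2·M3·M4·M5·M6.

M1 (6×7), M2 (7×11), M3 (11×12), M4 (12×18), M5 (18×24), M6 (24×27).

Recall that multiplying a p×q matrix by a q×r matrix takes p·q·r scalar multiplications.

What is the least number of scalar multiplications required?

9030

Adjacent pairs: M1M2 = 6·7·11 = 462; M2M3 = 7·11·12 = 924; M3M4 = 11·12·18 = 2376; M4M5 = 12·18·24 = 5184; M5M6 = 18·24·27 = 11664.
Length 3: M1..M3: k=1: 0+924+6·7·12=1428; k=2: 462+0+6·11·12=1254 → min 1254 | M2..M4: k=2: 0+2376+7·11·18=3762; k=3: 924+0+7·12·18=2436 → min 2436 | M3..M5: k=3: 0+5184+11·12·24=8352; k=4: 2376+0+11·18·24=7128 → min 7128 | M4..M6: k=4: 0+11664+12·18·27=17496; k=5: 5184+0+12·24·27=12960 → min 12960.
Length 4: M1..M4: k=1: 0+2436+6·7·18=3192; k=2: 462+2376+6·11·18=4026; k=3: 1254+0+6·12·18=2550 → min 2550 | M2..M5: k=2: 0+7128+7·11·24=8976; k=3: 924+5184+7·12·24=8124; k=4: 2436+0+7·18·24=5460 → min 5460 | M3..M6: k=3: 0+12960+11·12·27=16524; k=4: 2376+11664+11·18·27=19386; k=5: 7128+0+11·24·27=14256 → min 14256.
Length 5: M1..M5: k=1: 0+5460+6·7·24=6468; k=2: 462+7128+6·11·24=9174; k=3: 1254+5184+6·12·24=8166; k=4: 2550+0+6·18·24=5142 → min 5142 | M2..M6: k=2: 0+14256+7·11·27=16335; k=3: 924+12960+7·12·27=16152; k=4: 2436+11664+7·18·27=17502; k=5: 5460+0+7·24·27=9996 → min 9996.
Length 6: M1..M6: k=1: 0+9996+6·7·27=11130; k=2: 462+14256+6·11·27=16500; k=3: 1254+12960+6·12·27=16158; k=4: 2550+11664+6·18·27=17130; k=5: 5142+0+6·24·27=9030 → min 9030.
Optimal order: (((((M1·M2)·M3)·M4)·M5)·M6) with cost 9030.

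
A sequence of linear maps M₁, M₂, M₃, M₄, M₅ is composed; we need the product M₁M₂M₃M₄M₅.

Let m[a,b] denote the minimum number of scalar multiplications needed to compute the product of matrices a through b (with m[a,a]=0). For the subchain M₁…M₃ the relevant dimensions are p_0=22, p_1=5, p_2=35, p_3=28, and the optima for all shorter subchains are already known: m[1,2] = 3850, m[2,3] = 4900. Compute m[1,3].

7980

m[1,3] = min over k∈[1,2] of m[1,k]+m[k+1,3]+p_{0}·p_k·p_{3}.
k=1: 0 + 4900 + 22·5·28 = 7980; k=2: 3850 + 0 + 22·35·28 = 25410.
Minimum: 7980 at k=1.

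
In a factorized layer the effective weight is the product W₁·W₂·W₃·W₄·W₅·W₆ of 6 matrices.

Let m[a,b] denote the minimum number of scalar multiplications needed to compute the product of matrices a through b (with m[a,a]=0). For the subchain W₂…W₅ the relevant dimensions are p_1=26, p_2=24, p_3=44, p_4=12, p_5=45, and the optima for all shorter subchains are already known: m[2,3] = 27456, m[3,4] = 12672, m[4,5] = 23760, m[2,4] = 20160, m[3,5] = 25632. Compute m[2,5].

34200

m[2,5] = min over k∈[2,4] of m[2,k]+m[k+1,5]+p_{1}·p_k·p_{5}.
k=2: 0 + 25632 + 26·24·45 = 53712; k=3: 27456 + 23760 + 26·44·45 = 102696; k=4: 20160 + 0 + 26·12·45 = 34200.
Minimum: 34200 at k=4.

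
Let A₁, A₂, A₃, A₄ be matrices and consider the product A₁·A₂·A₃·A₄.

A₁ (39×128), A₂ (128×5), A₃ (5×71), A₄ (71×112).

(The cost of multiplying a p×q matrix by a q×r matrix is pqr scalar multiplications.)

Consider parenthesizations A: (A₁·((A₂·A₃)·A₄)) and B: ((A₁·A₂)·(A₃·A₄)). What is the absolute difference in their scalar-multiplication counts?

1535840

Order A = (A₁·((A₂·A₃)·A₄)): (A₂·A₃): 128×5 by 5×71 → 128×71, cost 128·5·71 = 45440; ((A₂·A₃)·A₄): 128×71 by 71×112 → 128×112, cost 128·71·112 = 1017856; cumulative 1063296; (A₁·((A₂·A₃)·A₄)): 39×128 by 128×112 → 39×112, cost 39·128·112 = 559104; cumulative 1622400. Total 1622400.
Order B = ((A₁·A₂)·(A₃·A₄)): (A₁·A₂): 39×128 by 128×5 → 39×5, cost 39·128·5 = 24960; (A₃·A₄): 5×71 by 71×112 → 5×112, cost 5·71·112 = 39760; ((A₁·A₂)·(A₃·A₄)): 39×5 by 5×112 → 39×112, cost 39·5·112 = 21840; cumulative 86560. Total 86560.
Difference: |1622400 − 86560| = 1535840.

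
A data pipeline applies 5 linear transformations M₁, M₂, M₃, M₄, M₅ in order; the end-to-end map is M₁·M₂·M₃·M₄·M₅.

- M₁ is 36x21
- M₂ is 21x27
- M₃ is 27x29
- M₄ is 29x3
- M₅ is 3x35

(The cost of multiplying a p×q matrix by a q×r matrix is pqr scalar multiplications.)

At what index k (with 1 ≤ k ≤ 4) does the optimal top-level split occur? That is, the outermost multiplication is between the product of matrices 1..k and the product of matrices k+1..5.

Adjacent pairs: M₁M₂ = 36·21·27 = 20412; M₂M₃ = 21·27·29 = 16443; M₃M₄ = 27·29·3 = 2349; M₄M₅ = 29·3·35 = 3045.
Length 3: M₁..M₃: k=1: 0+16443+36·21·29=38367; k=2: 20412+0+36·27·29=48600 → min 38367 | M₂..M₄: k=2: 0+2349+21·27·3=4050; k=3: 16443+0+21·29·3=18270 → min 4050 | M₃..M₅: k=3: 0+3045+27·29·35=30450; k=4: 2349+0+27·3·35=5184 → min 5184.
Length 4: M₁..M₄: k=1: 0+4050+36·21·3=6318; k=2: 20412+2349+36·27·3=25677; k=3: 38367+0+36·29·3=41499 → min 6318 | M₂..M₅: k=2: 0+5184+21·27·35=25029; k=3: 16443+3045+21·29·35=40803; k=4: 4050+0+21·3·35=6255 → min 6255.
Top-level splits: k=1: (M₁..M₁)·(M₂..M₅) → 0+6255+36·21·35 = 32715; k=2: (M₁..M₂)·(M₃..M₅) → 20412+5184+36·27·35 = 59616; k=3: (M₁..M₃)·(M₄..M₅) → 38367+3045+36·29·35 = 77952; k=4: (M₁..M₄)·(M₅..M₅) → 6318+0+36·3·35 = 10098.
Best split is after M₄, i.e. k = 4.

4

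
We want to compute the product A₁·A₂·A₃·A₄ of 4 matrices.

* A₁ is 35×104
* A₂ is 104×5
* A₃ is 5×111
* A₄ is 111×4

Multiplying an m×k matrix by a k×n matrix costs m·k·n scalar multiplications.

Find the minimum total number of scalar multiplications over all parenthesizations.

Adjacent pairs: A₁A₂ = 35·104·5 = 18200; A₂A₃ = 104·5·111 = 57720; A₃A₄ = 5·111·4 = 2220.
Length 3: A₁..A₃: k=1: 0+57720+35·104·111=461760; k=2: 18200+0+35·5·111=37625 → min 37625 | A₂..A₄: k=2: 0+2220+104·5·4=4300; k=3: 57720+0+104·111·4=103896 → min 4300.
Length 4: A₁..A₄: k=1: 0+4300+35·104·4=18860; k=2: 18200+2220+35·5·4=21120; k=3: 37625+0+35·111·4=53165 → min 18860.
Optimal order: (A₁·(A₂·(A₃·A₄))) with cost 18860.

18860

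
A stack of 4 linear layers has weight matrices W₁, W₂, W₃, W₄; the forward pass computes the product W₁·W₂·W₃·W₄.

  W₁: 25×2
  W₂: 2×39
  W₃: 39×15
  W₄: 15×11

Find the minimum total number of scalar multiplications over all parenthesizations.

2050

Adjacent pairs: W₁W₂ = 25·2·39 = 1950; W₂W₃ = 2·39·15 = 1170; W₃W₄ = 39·15·11 = 6435.
Length 3: W₁..W₃: k=1: 0+1170+25·2·15=1920; k=2: 1950+0+25·39·15=16575 → min 1920 | W₂..W₄: k=2: 0+6435+2·39·11=7293; k=3: 1170+0+2·15·11=1500 → min 1500.
Length 4: W₁..W₄: k=1: 0+1500+25·2·11=2050; k=2: 1950+6435+25·39·11=19110; k=3: 1920+0+25·15·11=6045 → min 2050.
Optimal order: (W₁·((W₂·W₃)·W₄)) with cost 2050.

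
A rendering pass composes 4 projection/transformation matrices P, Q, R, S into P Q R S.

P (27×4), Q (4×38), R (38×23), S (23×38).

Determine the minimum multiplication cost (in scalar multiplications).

11096

Adjacent pairs: PQ = 27·4·38 = 4104; QR = 4·38·23 = 3496; RS = 38·23·38 = 33212.
Length 3: P..R: k=1: 0+3496+27·4·23=5980; k=2: 4104+0+27·38·23=27702 → min 5980 | Q..S: k=2: 0+33212+4·38·38=38988; k=3: 3496+0+4·23·38=6992 → min 6992.
Length 4: P..S: k=1: 0+6992+27·4·38=11096; k=2: 4104+33212+27·38·38=76304; k=3: 5980+0+27·23·38=29578 → min 11096.
Optimal order: (P ((Q R) S)) with cost 11096.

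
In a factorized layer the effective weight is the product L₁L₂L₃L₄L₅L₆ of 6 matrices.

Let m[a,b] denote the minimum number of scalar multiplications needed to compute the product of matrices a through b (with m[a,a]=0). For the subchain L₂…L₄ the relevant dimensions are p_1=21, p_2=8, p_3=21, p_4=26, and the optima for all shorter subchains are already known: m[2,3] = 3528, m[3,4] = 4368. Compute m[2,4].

m[2,4] = min over k∈[2,3] of m[2,k]+m[k+1,4]+p_{1}·p_k·p_{4}.
k=2: 0 + 4368 + 21·8·26 = 8736; k=3: 3528 + 0 + 21·21·26 = 14994.
Minimum: 8736 at k=2.

8736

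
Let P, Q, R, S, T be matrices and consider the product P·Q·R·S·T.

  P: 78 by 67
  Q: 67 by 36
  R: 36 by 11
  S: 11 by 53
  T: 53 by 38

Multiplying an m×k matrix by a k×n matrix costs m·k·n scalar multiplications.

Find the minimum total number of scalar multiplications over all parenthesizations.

138776

Adjacent pairs: PQ = 78·67·36 = 188136; QR = 67·36·11 = 26532; RS = 36·11·53 = 20988; ST = 11·53·38 = 22154.
Length 3: P..R: k=1: 0+26532+78·67·11=84018; k=2: 188136+0+78·36·11=219024 → min 84018 | Q..S: k=2: 0+20988+67·36·53=148824; k=3: 26532+0+67·11·53=65593 → min 65593 | R..T: k=3: 0+22154+36·11·38=37202; k=4: 20988+0+36·53·38=93492 → min 37202.
Length 4: P..S: k=1: 0+65593+78·67·53=342571; k=2: 188136+20988+78·36·53=357948; k=3: 84018+0+78·11·53=129492 → min 129492 | Q..T: k=2: 0+37202+67·36·38=128858; k=3: 26532+22154+67·11·38=76692; k=4: 65593+0+67·53·38=200531 → min 76692.
Length 5: P..T: k=1: 0+76692+78·67·38=275280; k=2: 188136+37202+78·36·38=332042; k=3: 84018+22154+78·11·38=138776; k=4: 129492+0+78·53·38=286584 → min 138776.
Optimal order: ((P·(Q·R))·(S·T)) with cost 138776.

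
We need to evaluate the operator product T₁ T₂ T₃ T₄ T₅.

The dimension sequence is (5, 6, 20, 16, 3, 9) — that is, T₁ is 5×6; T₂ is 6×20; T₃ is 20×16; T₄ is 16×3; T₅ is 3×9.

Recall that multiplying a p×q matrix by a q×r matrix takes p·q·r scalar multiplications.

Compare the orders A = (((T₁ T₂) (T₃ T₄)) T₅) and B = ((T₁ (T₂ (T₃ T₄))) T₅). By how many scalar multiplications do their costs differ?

450

Order A = (((T₁ T₂) (T₃ T₄)) T₅): (T₁ T₂): 5×6 by 6×20 → 5×20, cost 5·6·20 = 600; (T₃ T₄): 20×16 by 16×3 → 20×3, cost 20·16·3 = 960; ((T₁ T₂) (T₃ T₄)): 5×20 by 20×3 → 5×3, cost 5·20·3 = 300; cumulative 1860; (((T₁ T₂) (T₃ T₄)) T₅): 5×3 by 3×9 → 5×9, cost 5·3·9 = 135; cumulative 1995. Total 1995.
Order B = ((T₁ (T₂ (T₃ T₄))) T₅): (T₃ T₄): 20×16 by 16×3 → 20×3, cost 20·16·3 = 960; (T₂ (T₃ T₄)): 6×20 by 20×3 → 6×3, cost 6·20·3 = 360; cumulative 1320; (T₁ (T₂ (T₃ T₄))): 5×6 by 6×3 → 5×3, cost 5·6·3 = 90; cumulative 1410; ((T₁ (T₂ (T₃ T₄))) T₅): 5×3 by 3×9 → 5×9, cost 5·3·9 = 135; cumulative 1545. Total 1545.
Difference: |1995 − 1545| = 450.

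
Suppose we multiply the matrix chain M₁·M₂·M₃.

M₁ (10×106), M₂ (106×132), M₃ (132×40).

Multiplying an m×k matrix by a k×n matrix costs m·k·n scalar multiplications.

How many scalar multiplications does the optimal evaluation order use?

Order (M₁·(M₂·M₃)): (M₂·M₃): 106×132 by 132×40 → 106×40, cost 106·132·40 = 559680; (M₁·(M₂·M₃)): 10×106 by 106×40 → 10×40, cost 10·106·40 = 42400; cumulative 602080. Total 602080.
Order ((M₁·M₂)·M₃): (M₁·M₂): 10×106 by 106×132 → 10×132, cost 10·106·132 = 139920; ((M₁·M₂)·M₃): 10×132 by 132×40 → 10×40, cost 10·132·40 = 52800; cumulative 192720. Total 192720.
Minimum: 192720.

192720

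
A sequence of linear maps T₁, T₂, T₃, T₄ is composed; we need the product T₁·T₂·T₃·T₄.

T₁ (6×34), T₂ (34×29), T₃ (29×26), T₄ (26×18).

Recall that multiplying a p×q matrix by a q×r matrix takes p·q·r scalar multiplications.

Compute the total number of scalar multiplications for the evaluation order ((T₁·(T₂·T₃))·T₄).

(T₂·T₃): 34×29 by 29×26 → 34×26, cost 34·29·26 = 25636
(T₁·(T₂·T₃)): 6×34 by 34×26 → 6×26, cost 6·34·26 = 5304; cumulative 30940
((T₁·(T₂·T₃))·T₄): 6×26 by 26×18 → 6×18, cost 6·26·18 = 2808; cumulative 33748
Total: 33748 scalar multiplications.

33748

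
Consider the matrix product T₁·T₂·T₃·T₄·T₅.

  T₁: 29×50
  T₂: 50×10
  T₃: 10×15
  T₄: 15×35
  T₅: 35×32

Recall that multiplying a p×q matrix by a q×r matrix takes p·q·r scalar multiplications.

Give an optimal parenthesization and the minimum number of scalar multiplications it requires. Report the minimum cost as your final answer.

40230

Adjacent pairs: T₁T₂ = 29·50·10 = 14500; T₂T₃ = 50·10·15 = 7500; T₃T₄ = 10·15·35 = 5250; T₄T₅ = 15·35·32 = 16800.
Length 3: T₁..T₃: k=1: 0+7500+29·50·15=29250; k=2: 14500+0+29·10·15=18850 → min 18850 | T₂..T₄: k=2: 0+5250+50·10·35=22750; k=3: 7500+0+50·15·35=33750 → min 22750 | T₃..T₅: k=3: 0+16800+10·15·32=21600; k=4: 5250+0+10·35·32=16450 → min 16450.
Length 4: T₁..T₄: k=1: 0+22750+29·50·35=73500; k=2: 14500+5250+29·10·35=29900; k=3: 18850+0+29·15·35=34075 → min 29900 | T₂..T₅: k=2: 0+16450+50·10·32=32450; k=3: 7500+16800+50·15·32=48300; k=4: 22750+0+50·35·32=78750 → min 32450.
Length 5: T₁..T₅: k=1: 0+32450+29·50·32=78850; k=2: 14500+16450+29·10·32=40230; k=3: 18850+16800+29·15·32=49570; k=4: 29900+0+29·35·32=62380 → min 40230.
Optimal parenthesization: ((T₁·T₂)·((T₃·T₄)·T₅)) with cost 40230.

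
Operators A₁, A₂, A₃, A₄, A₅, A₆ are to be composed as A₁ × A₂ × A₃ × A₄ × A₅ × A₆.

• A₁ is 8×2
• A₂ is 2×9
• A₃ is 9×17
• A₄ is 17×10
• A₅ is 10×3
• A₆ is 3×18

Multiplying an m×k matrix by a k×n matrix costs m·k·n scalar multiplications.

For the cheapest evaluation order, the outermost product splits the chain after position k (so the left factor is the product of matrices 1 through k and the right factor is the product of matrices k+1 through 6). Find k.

1

Adjacent pairs: A₁A₂ = 8·2·9 = 144; A₂A₃ = 2·9·17 = 306; A₃A₄ = 9·17·10 = 1530; A₄A₅ = 17·10·3 = 510; A₅A₆ = 10·3·18 = 540.
Length 3: A₁..A₃: k=1: 0+306+8·2·17=578; k=2: 144+0+8·9·17=1368 → min 578 | A₂..A₄: k=2: 0+1530+2·9·10=1710; k=3: 306+0+2·17·10=646 → min 646 | A₃..A₅: k=3: 0+510+9·17·3=969; k=4: 1530+0+9·10·3=1800 → min 969 | A₄..A₆: k=4: 0+540+17·10·18=3600; k=5: 510+0+17·3·18=1428 → min 1428.
Length 4: A₁..A₄: k=1: 0+646+8·2·10=806; k=2: 144+1530+8·9·10=2394; k=3: 578+0+8·17·10=1938 → min 806 | A₂..A₅: k=2: 0+969+2·9·3=1023; k=3: 306+510+2·17·3=918; k=4: 646+0+2·10·3=706 → min 706 | A₃..A₆: k=3: 0+1428+9·17·18=4182; k=4: 1530+540+9·10·18=3690; k=5: 969+0+9·3·18=1455 → min 1455.
Length 5: A₁..A₅: k=1: 0+706+8·2·3=754; k=2: 144+969+8·9·3=1329; k=3: 578+510+8·17·3=1496; k=4: 806+0+8·10·3=1046 → min 754 | A₂..A₆: k=2: 0+1455+2·9·18=1779; k=3: 306+1428+2·17·18=2346; k=4: 646+540+2·10·18=1546; k=5: 706+0+2·3·18=814 → min 814.
Top-level splits: k=1: (A₁..A₁)·(A₂..A₆) → 0+814+8·2·18 = 1102; k=2: (A₁..A₂)·(A₃..A₆) → 144+1455+8·9·18 = 2895; k=3: (A₁..A₃)·(A₄..A₆) → 578+1428+8·17·18 = 4454; k=4: (A₁..A₄)·(A₅..A₆) → 806+540+8·10·18 = 2786; k=5: (A₁..A₅)·(A₆..A₆) → 754+0+8·3·18 = 1186.
Best split is after A₁, i.e. k = 1.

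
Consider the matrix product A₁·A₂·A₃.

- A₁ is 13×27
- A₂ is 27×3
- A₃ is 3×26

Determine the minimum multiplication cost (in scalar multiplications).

Order (A₁·(A₂·A₃)): (A₂·A₃): 27×3 by 3×26 → 27×26, cost 27·3·26 = 2106; (A₁·(A₂·A₃)): 13×27 by 27×26 → 13×26, cost 13·27·26 = 9126; cumulative 11232. Total 11232.
Order ((A₁·A₂)·A₃): (A₁·A₂): 13×27 by 27×3 → 13×3, cost 13·27·3 = 1053; ((A₁·A₂)·A₃): 13×3 by 3×26 → 13×26, cost 13·3·26 = 1014; cumulative 2067. Total 2067.
Minimum: 2067.

2067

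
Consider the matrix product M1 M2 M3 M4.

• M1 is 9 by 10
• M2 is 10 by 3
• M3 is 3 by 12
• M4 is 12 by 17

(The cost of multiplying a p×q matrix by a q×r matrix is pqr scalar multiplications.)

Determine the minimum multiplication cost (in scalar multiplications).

Adjacent pairs: M1M2 = 9·10·3 = 270; M2M3 = 10·3·12 = 360; M3M4 = 3·12·17 = 612.
Length 3: M1..M3: k=1: 0+360+9·10·12=1440; k=2: 270+0+9·3·12=594 → min 594 | M2..M4: k=2: 0+612+10·3·17=1122; k=3: 360+0+10·12·17=2400 → min 1122.
Length 4: M1..M4: k=1: 0+1122+9·10·17=2652; k=2: 270+612+9·3·17=1341; k=3: 594+0+9·12·17=2430 → min 1341.
Optimal order: ((M1 M2) (M3 M4)) with cost 1341.

1341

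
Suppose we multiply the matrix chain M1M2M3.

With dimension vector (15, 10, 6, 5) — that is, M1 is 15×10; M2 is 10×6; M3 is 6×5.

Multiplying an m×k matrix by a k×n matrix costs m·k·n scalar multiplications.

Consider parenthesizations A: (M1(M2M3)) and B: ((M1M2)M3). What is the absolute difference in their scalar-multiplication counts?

300

Order A = (M1(M2M3)): (M2M3): 10×6 by 6×5 → 10×5, cost 10·6·5 = 300; (M1(M2M3)): 15×10 by 10×5 → 15×5, cost 15·10·5 = 750; cumulative 1050. Total 1050.
Order B = ((M1M2)M3): (M1M2): 15×10 by 10×6 → 15×6, cost 15·10·6 = 900; ((M1M2)M3): 15×6 by 6×5 → 15×5, cost 15·6·5 = 450; cumulative 1350. Total 1350.
Difference: |1050 − 1350| = 300.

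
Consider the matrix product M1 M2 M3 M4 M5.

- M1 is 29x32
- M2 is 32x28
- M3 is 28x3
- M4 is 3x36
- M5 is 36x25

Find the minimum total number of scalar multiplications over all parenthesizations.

10347

Adjacent pairs: M1M2 = 29·32·28 = 25984; M2M3 = 32·28·3 = 2688; M3M4 = 28·3·36 = 3024; M4M5 = 3·36·25 = 2700.
Length 3: M1..M3: k=1: 0+2688+29·32·3=5472; k=2: 25984+0+29·28·3=28420 → min 5472 | M2..M4: k=2: 0+3024+32·28·36=35280; k=3: 2688+0+32·3·36=6144 → min 6144 | M3..M5: k=3: 0+2700+28·3·25=4800; k=4: 3024+0+28·36·25=28224 → min 4800.
Length 4: M1..M4: k=1: 0+6144+29·32·36=39552; k=2: 25984+3024+29·28·36=58240; k=3: 5472+0+29·3·36=8604 → min 8604 | M2..M5: k=2: 0+4800+32·28·25=27200; k=3: 2688+2700+32·3·25=7788; k=4: 6144+0+32·36·25=34944 → min 7788.
Length 5: M1..M5: k=1: 0+7788+29·32·25=30988; k=2: 25984+4800+29·28·25=51084; k=3: 5472+2700+29·3·25=10347; k=4: 8604+0+29·36·25=34704 → min 10347.
Optimal order: ((M1 (M2 M3)) (M4 M5)) with cost 10347.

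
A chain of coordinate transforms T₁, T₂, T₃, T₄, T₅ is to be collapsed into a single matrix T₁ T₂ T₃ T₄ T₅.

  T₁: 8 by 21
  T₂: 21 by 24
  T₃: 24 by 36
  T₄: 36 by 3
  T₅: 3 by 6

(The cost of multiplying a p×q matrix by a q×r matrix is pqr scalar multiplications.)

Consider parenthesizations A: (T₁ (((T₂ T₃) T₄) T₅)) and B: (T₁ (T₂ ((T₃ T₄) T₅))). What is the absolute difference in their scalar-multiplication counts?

Order A = (T₁ (((T₂ T₃) T₄) T₅)): (T₂ T₃): 21×24 by 24×36 → 21×36, cost 21·24·36 = 18144; ((T₂ T₃) T₄): 21×36 by 36×3 → 21×3, cost 21·36·3 = 2268; cumulative 20412; (((T₂ T₃) T₄) T₅): 21×3 by 3×6 → 21×6, cost 21·3·6 = 378; cumulative 20790; (T₁ (((T₂ T₃) T₄) T₅)): 8×21 by 21×6 → 8×6, cost 8·21·6 = 1008; cumulative 21798. Total 21798.
Order B = (T₁ (T₂ ((T₃ T₄) T₅))): (T₃ T₄): 24×36 by 36×3 → 24×3, cost 24·36·3 = 2592; ((T₃ T₄) T₅): 24×3 by 3×6 → 24×6, cost 24·3·6 = 432; cumulative 3024; (T₂ ((T₃ T₄) T₅)): 21×24 by 24×6 → 21×6, cost 21·24·6 = 3024; cumulative 6048; (T₁ (T₂ ((T₃ T₄) T₅))): 8×21 by 21×6 → 8×6, cost 8·21·6 = 1008; cumulative 7056. Total 7056.
Difference: |21798 − 7056| = 14742.

14742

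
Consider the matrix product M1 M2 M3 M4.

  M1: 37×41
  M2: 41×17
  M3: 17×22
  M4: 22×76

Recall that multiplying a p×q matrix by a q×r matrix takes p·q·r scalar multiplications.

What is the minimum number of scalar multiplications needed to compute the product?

Adjacent pairs: M1M2 = 37·41·17 = 25789; M2M3 = 41·17·22 = 15334; M3M4 = 17·22·76 = 28424.
Length 3: M1..M3: k=1: 0+15334+37·41·22=48708; k=2: 25789+0+37·17·22=39627 → min 39627 | M2..M4: k=2: 0+28424+41·17·76=81396; k=3: 15334+0+41·22·76=83886 → min 81396.
Length 4: M1..M4: k=1: 0+81396+37·41·76=196688; k=2: 25789+28424+37·17·76=102017; k=3: 39627+0+37·22·76=101491 → min 101491.
Optimal order: (((M1 M2) M3) M4) with cost 101491.

101491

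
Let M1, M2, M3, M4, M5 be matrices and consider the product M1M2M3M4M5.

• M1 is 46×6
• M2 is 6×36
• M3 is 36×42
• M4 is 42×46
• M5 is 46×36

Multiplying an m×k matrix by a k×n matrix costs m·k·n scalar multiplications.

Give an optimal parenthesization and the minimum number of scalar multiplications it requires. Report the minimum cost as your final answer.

Adjacent pairs: M1M2 = 46·6·36 = 9936; M2M3 = 6·36·42 = 9072; M3M4 = 36·42·46 = 69552; M4M5 = 42·46·36 = 69552.
Length 3: M1..M3: k=1: 0+9072+46·6·42=20664; k=2: 9936+0+46·36·42=79488 → min 20664 | M2..M4: k=2: 0+69552+6·36·46=79488; k=3: 9072+0+6·42·46=20664 → min 20664 | M3..M5: k=3: 0+69552+36·42·36=123984; k=4: 69552+0+36·46·36=129168 → min 123984.
Length 4: M1..M4: k=1: 0+20664+46·6·46=33360; k=2: 9936+69552+46·36·46=155664; k=3: 20664+0+46·42·46=109536 → min 33360 | M2..M5: k=2: 0+123984+6·36·36=131760; k=3: 9072+69552+6·42·36=87696; k=4: 20664+0+6·46·36=30600 → min 30600.
Length 5: M1..M5: k=1: 0+30600+46·6·36=40536; k=2: 9936+123984+46·36·36=193536; k=3: 20664+69552+46·42·36=159768; k=4: 33360+0+46·46·36=109536 → min 40536.
Optimal parenthesization: (M1(((M2M3)M4)M5)) with cost 40536.

40536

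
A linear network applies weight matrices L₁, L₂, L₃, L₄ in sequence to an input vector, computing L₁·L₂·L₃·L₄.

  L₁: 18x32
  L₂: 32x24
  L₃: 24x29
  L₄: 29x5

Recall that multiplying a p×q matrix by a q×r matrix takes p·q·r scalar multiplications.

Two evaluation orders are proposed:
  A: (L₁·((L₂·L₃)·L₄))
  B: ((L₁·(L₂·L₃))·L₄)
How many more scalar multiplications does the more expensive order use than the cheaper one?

Order A = (L₁·((L₂·L₃)·L₄)): (L₂·L₃): 32×24 by 24×29 → 32×29, cost 32·24·29 = 22272; ((L₂·L₃)·L₄): 32×29 by 29×5 → 32×5, cost 32·29·5 = 4640; cumulative 26912; (L₁·((L₂·L₃)·L₄)): 18×32 by 32×5 → 18×5, cost 18·32·5 = 2880; cumulative 29792. Total 29792.
Order B = ((L₁·(L₂·L₃))·L₄): (L₂·L₃): 32×24 by 24×29 → 32×29, cost 32·24·29 = 22272; (L₁·(L₂·L₃)): 18×32 by 32×29 → 18×29, cost 18·32·29 = 16704; cumulative 38976; ((L₁·(L₂·L₃))·L₄): 18×29 by 29×5 → 18×5, cost 18·29·5 = 2610; cumulative 41586. Total 41586.
Difference: |29792 − 41586| = 11794.

11794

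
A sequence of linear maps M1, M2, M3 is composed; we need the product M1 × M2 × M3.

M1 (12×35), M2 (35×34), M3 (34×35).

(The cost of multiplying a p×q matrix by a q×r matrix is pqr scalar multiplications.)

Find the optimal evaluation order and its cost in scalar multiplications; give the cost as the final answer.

28560

(M1 × (M2 × M3)): cost 56350.
((M1 × M2) × M3): cost 28560.
Optimal: ((M1 × M2) × M3) with cost 28560.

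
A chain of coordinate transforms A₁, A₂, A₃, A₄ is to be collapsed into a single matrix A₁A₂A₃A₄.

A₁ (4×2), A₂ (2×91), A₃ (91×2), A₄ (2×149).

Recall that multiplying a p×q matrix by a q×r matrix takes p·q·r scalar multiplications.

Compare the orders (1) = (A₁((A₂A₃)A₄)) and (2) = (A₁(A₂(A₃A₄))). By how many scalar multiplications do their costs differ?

53276

Order (1) = (A₁((A₂A₃)A₄)): (A₂A₃): 2×91 by 91×2 → 2×2, cost 2·91·2 = 364; ((A₂A₃)A₄): 2×2 by 2×149 → 2×149, cost 2·2·149 = 596; cumulative 960; (A₁((A₂A₃)A₄)): 4×2 by 2×149 → 4×149, cost 4·2·149 = 1192; cumulative 2152. Total 2152.
Order (2) = (A₁(A₂(A₃A₄))): (A₃A₄): 91×2 by 2×149 → 91×149, cost 91·2·149 = 27118; (A₂(A₃A₄)): 2×91 by 91×149 → 2×149, cost 2·91·149 = 27118; cumulative 54236; (A₁(A₂(A₃A₄))): 4×2 by 2×149 → 4×149, cost 4·2·149 = 1192; cumulative 55428. Total 55428.
Difference: |2152 − 55428| = 53276.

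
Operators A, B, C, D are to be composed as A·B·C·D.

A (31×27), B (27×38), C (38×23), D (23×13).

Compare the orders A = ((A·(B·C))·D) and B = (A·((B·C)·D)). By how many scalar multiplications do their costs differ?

9566

Order A = ((A·(B·C))·D): (B·C): 27×38 by 38×23 → 27×23, cost 27·38·23 = 23598; (A·(B·C)): 31×27 by 27×23 → 31×23, cost 31·27·23 = 19251; cumulative 42849; ((A·(B·C))·D): 31×23 by 23×13 → 31×13, cost 31·23·13 = 9269; cumulative 52118. Total 52118.
Order B = (A·((B·C)·D)): (B·C): 27×38 by 38×23 → 27×23, cost 27·38·23 = 23598; ((B·C)·D): 27×23 by 23×13 → 27×13, cost 27·23·13 = 8073; cumulative 31671; (A·((B·C)·D)): 31×27 by 27×13 → 31×13, cost 31·27·13 = 10881; cumulative 42552. Total 42552.
Difference: |52118 − 42552| = 9566.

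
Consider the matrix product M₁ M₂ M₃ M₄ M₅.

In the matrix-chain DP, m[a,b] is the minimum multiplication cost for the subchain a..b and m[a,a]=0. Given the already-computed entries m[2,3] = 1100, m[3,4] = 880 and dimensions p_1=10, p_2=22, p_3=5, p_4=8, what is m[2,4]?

1500

m[2,4] = min over k∈[2,3] of m[2,k]+m[k+1,4]+p_{1}·p_k·p_{4}.
k=2: 0 + 880 + 10·22·8 = 2640; k=3: 1100 + 0 + 10·5·8 = 1500.
Minimum: 1500 at k=3.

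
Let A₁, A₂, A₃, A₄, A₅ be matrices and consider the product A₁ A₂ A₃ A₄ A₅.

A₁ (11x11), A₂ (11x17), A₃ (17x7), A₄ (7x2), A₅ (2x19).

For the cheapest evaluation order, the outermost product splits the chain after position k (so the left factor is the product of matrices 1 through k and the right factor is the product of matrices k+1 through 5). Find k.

Adjacent pairs: A₁A₂ = 11·11·17 = 2057; A₂A₃ = 11·17·7 = 1309; A₃A₄ = 17·7·2 = 238; A₄A₅ = 7·2·19 = 266.
Length 3: A₁..A₃: k=1: 0+1309+11·11·7=2156; k=2: 2057+0+11·17·7=3366 → min 2156 | A₂..A₄: k=2: 0+238+11·17·2=612; k=3: 1309+0+11·7·2=1463 → min 612 | A₃..A₅: k=3: 0+266+17·7·19=2527; k=4: 238+0+17·2·19=884 → min 884.
Length 4: A₁..A₄: k=1: 0+612+11·11·2=854; k=2: 2057+238+11·17·2=2669; k=3: 2156+0+11·7·2=2310 → min 854 | A₂..A₅: k=2: 0+884+11·17·19=4437; k=3: 1309+266+11·7·19=3038; k=4: 612+0+11·2·19=1030 → min 1030.
Top-level splits: k=1: (A₁..A₁)·(A₂..A₅) → 0+1030+11·11·19 = 3329; k=2: (A₁..A₂)·(A₃..A₅) → 2057+884+11·17·19 = 6494; k=3: (A₁..A₃)·(A₄..A₅) → 2156+266+11·7·19 = 3885; k=4: (A₁..A₄)·(A₅..A₅) → 854+0+11·2·19 = 1272.
Best split is after A₄, i.e. k = 4.

4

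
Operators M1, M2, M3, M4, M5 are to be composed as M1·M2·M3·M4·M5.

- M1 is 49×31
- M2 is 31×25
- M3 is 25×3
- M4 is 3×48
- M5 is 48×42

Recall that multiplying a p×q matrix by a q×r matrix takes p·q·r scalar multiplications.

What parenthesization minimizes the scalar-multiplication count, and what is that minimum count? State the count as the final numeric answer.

19104

Adjacent pairs: M1M2 = 49·31·25 = 37975; M2M3 = 31·25·3 = 2325; M3M4 = 25·3·48 = 3600; M4M5 = 3·48·42 = 6048.
Length 3: M1..M3: k=1: 0+2325+49·31·3=6882; k=2: 37975+0+49·25·3=41650 → min 6882 | M2..M4: k=2: 0+3600+31·25·48=40800; k=3: 2325+0+31·3·48=6789 → min 6789 | M3..M5: k=3: 0+6048+25·3·42=9198; k=4: 3600+0+25·48·42=54000 → min 9198.
Length 4: M1..M4: k=1: 0+6789+49·31·48=79701; k=2: 37975+3600+49·25·48=100375; k=3: 6882+0+49·3·48=13938 → min 13938 | M2..M5: k=2: 0+9198+31·25·42=41748; k=3: 2325+6048+31·3·42=12279; k=4: 6789+0+31·48·42=69285 → min 12279.
Length 5: M1..M5: k=1: 0+12279+49·31·42=76077; k=2: 37975+9198+49·25·42=98623; k=3: 6882+6048+49·3·42=19104; k=4: 13938+0+49·48·42=112722 → min 19104.
Optimal parenthesization: ((M1·(M2·M3))·(M4·M5)) with cost 19104.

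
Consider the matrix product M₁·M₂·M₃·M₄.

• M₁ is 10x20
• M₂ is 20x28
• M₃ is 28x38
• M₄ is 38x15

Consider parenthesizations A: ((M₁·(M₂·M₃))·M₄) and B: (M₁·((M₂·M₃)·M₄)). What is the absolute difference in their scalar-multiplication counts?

1100

Order A = ((M₁·(M₂·M₃))·M₄): (M₂·M₃): 20×28 by 28×38 → 20×38, cost 20·28·38 = 21280; (M₁·(M₂·M₃)): 10×20 by 20×38 → 10×38, cost 10·20·38 = 7600; cumulative 28880; ((M₁·(M₂·M₃))·M₄): 10×38 by 38×15 → 10×15, cost 10·38·15 = 5700; cumulative 34580. Total 34580.
Order B = (M₁·((M₂·M₃)·M₄)): (M₂·M₃): 20×28 by 28×38 → 20×38, cost 20·28·38 = 21280; ((M₂·M₃)·M₄): 20×38 by 38×15 → 20×15, cost 20·38·15 = 11400; cumulative 32680; (M₁·((M₂·M₃)·M₄)): 10×20 by 20×15 → 10×15, cost 10·20·15 = 3000; cumulative 35680. Total 35680.
Difference: |34580 − 35680| = 1100.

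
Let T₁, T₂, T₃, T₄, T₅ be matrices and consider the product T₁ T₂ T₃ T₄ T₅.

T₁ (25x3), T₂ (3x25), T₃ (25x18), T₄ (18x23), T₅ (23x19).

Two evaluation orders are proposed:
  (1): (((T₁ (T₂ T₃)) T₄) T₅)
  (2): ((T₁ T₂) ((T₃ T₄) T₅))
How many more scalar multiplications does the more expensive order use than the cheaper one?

11050

Order (1) = (((T₁ (T₂ T₃)) T₄) T₅): (T₂ T₃): 3×25 by 25×18 → 3×18, cost 3·25·18 = 1350; (T₁ (T₂ T₃)): 25×3 by 3×18 → 25×18, cost 25·3·18 = 1350; cumulative 2700; ((T₁ (T₂ T₃)) T₄): 25×18 by 18×23 → 25×23, cost 25·18·23 = 10350; cumulative 13050; (((T₁ (T₂ T₃)) T₄) T₅): 25×23 by 23×19 → 25×19, cost 25·23·19 = 10925; cumulative 23975. Total 23975.
Order (2) = ((T₁ T₂) ((T₃ T₄) T₅)): (T₁ T₂): 25×3 by 3×25 → 25×25, cost 25·3·25 = 1875; (T₃ T₄): 25×18 by 18×23 → 25×23, cost 25·18·23 = 10350; ((T₃ T₄) T₅): 25×23 by 23×19 → 25×19, cost 25·23·19 = 10925; cumulative 21275; ((T₁ T₂) ((T₃ T₄) T₅)): 25×25 by 25×19 → 25×19, cost 25·25·19 = 11875; cumulative 35025. Total 35025.
Difference: |23975 − 35025| = 11050.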